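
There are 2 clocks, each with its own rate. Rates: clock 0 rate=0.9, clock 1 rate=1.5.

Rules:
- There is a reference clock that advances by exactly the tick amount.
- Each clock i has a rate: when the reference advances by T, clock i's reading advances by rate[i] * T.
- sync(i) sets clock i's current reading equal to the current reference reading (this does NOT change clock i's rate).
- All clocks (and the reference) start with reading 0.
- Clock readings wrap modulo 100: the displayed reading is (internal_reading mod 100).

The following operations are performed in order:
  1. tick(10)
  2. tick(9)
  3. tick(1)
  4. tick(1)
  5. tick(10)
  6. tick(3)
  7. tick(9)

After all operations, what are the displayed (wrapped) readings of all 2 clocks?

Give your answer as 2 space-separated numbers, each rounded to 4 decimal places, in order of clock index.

Answer: 38.7000 64.5000

Derivation:
After op 1 tick(10): ref=10.0000 raw=[9.0000 15.0000]
After op 2 tick(9): ref=19.0000 raw=[17.1000 28.5000]
After op 3 tick(1): ref=20.0000 raw=[18.0000 30.0000]
After op 4 tick(1): ref=21.0000 raw=[18.9000 31.5000]
After op 5 tick(10): ref=31.0000 raw=[27.9000 46.5000]
After op 6 tick(3): ref=34.0000 raw=[30.6000 51.0000]
After op 7 tick(9): ref=43.0000 raw=[38.7000 64.5000]
Wrap final raw readings (mod 100): 38.7000 mod 100 = 38.7000; 64.5000 mod 100 = 64.5000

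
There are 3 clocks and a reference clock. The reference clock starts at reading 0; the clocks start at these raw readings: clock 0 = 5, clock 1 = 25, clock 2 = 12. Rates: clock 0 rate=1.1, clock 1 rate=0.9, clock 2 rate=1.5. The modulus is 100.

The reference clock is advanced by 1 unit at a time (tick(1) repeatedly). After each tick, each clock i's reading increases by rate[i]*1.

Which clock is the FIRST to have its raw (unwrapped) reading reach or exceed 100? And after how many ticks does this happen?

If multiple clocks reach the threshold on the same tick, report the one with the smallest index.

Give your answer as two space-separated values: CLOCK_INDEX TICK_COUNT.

Answer: 2 59

Derivation:
clock 0: start=5, rate=1.1, needs 100-5 = 95; ticks = ceil(95/1.1) = ceil(86.3636) = 87; reading at tick 87 = 5 + 1.1*87 = 100.7000
clock 1: start=25, rate=0.9, needs 100-25 = 75; ticks = ceil(75/0.9) = ceil(83.3333) = 84; reading at tick 84 = 25 + 0.9*84 = 100.6000
clock 2: start=12, rate=1.5, needs 100-12 = 88; ticks = ceil(88/1.5) = ceil(58.6667) = 59; reading at tick 59 = 12 + 1.5*59 = 100.5000
Minimum tick count = 59; winners = [2]; smallest index = 2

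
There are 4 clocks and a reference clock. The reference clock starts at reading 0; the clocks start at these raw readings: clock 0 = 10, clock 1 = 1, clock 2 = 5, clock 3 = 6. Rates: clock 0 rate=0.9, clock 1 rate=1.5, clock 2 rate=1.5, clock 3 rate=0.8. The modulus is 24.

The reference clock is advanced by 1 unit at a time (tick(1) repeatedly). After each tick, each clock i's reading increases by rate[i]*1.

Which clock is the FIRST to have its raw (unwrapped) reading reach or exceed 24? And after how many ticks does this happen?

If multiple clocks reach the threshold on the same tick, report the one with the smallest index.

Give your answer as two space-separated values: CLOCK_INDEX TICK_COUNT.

clock 0: start=10, rate=0.9, needs 24-10 = 14; ticks = ceil(14/0.9) = ceil(15.5556) = 16; reading at tick 16 = 10 + 0.9*16 = 24.4000
clock 1: start=1, rate=1.5, needs 24-1 = 23; ticks = ceil(23/1.5) = ceil(15.3333) = 16; reading at tick 16 = 1 + 1.5*16 = 25.0000
clock 2: start=5, rate=1.5, needs 24-5 = 19; ticks = ceil(19/1.5) = ceil(12.6667) = 13; reading at tick 13 = 5 + 1.5*13 = 24.5000
clock 3: start=6, rate=0.8, needs 24-6 = 18; ticks = ceil(18/0.8) = ceil(22.5000) = 23; reading at tick 23 = 6 + 0.8*23 = 24.4000
Minimum tick count = 13; winners = [2]; smallest index = 2

Answer: 2 13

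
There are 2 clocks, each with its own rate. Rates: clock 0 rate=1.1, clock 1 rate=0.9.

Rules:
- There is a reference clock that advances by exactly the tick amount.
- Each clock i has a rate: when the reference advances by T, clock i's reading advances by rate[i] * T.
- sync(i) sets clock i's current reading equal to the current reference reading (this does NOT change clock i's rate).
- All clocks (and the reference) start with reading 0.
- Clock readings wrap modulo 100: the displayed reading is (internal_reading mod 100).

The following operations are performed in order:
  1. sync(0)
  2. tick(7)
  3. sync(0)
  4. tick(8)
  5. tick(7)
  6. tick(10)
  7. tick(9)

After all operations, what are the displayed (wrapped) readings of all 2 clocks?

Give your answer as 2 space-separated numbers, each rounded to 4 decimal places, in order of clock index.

After op 1 sync(0): ref=0.0000 raw=[0.0000 0.0000]
After op 2 tick(7): ref=7.0000 raw=[7.7000 6.3000]
After op 3 sync(0): ref=7.0000 raw=[7.0000 6.3000]
After op 4 tick(8): ref=15.0000 raw=[15.8000 13.5000]
After op 5 tick(7): ref=22.0000 raw=[23.5000 19.8000]
After op 6 tick(10): ref=32.0000 raw=[34.5000 28.8000]
After op 7 tick(9): ref=41.0000 raw=[44.4000 36.9000]
Wrap final raw readings (mod 100): 44.4000 mod 100 = 44.4000; 36.9000 mod 100 = 36.9000

Answer: 44.4000 36.9000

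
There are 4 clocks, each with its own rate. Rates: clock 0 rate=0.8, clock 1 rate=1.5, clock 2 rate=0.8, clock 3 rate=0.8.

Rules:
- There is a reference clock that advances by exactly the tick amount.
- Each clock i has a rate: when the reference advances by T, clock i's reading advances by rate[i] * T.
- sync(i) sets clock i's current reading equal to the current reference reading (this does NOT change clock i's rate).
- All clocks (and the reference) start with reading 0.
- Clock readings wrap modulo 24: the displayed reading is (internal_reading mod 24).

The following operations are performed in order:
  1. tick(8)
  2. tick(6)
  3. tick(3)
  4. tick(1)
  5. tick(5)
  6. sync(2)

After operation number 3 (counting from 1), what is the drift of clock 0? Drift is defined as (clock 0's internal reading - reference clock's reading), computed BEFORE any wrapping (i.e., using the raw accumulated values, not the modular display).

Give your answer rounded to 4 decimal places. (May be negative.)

After op 1 tick(8): ref=8.0000 raw=[6.4000 12.0000 6.4000 6.4000]
After op 2 tick(6): ref=14.0000 raw=[11.2000 21.0000 11.2000 11.2000]
After op 3 tick(3): ref=17.0000 raw=[13.6000 25.5000 13.6000 13.6000]
Drift of clock 0 after op 3: 13.6000 - 17.0000 = -3.4000

Answer: -3.4000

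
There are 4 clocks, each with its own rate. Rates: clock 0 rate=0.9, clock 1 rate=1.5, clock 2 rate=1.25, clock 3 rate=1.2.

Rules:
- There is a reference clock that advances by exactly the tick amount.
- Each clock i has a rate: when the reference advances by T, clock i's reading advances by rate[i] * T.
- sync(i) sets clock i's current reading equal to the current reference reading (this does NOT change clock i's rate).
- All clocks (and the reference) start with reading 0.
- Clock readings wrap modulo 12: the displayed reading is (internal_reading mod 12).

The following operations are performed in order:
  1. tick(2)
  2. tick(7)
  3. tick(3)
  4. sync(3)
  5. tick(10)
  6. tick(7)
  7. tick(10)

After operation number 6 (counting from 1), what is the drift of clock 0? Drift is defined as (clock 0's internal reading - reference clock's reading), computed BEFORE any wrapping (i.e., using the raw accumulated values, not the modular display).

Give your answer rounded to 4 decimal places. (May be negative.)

Answer: -2.9000

Derivation:
After op 1 tick(2): ref=2.0000 raw=[1.8000 3.0000 2.5000 2.4000]
After op 2 tick(7): ref=9.0000 raw=[8.1000 13.5000 11.2500 10.8000]
After op 3 tick(3): ref=12.0000 raw=[10.8000 18.0000 15.0000 14.4000]
After op 4 sync(3): ref=12.0000 raw=[10.8000 18.0000 15.0000 12.0000]
After op 5 tick(10): ref=22.0000 raw=[19.8000 33.0000 27.5000 24.0000]
After op 6 tick(7): ref=29.0000 raw=[26.1000 43.5000 36.2500 32.4000]
Drift of clock 0 after op 6: 26.1000 - 29.0000 = -2.9000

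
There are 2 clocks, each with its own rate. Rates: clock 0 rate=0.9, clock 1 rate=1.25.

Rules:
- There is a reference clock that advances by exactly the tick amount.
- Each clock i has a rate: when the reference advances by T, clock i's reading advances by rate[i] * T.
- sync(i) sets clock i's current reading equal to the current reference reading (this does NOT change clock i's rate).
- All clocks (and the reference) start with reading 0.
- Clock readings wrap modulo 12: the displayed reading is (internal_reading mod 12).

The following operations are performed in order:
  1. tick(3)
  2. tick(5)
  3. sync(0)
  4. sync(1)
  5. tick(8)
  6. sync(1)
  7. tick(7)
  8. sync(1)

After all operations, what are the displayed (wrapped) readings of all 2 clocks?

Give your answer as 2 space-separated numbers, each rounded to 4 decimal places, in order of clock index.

Answer: 9.5000 11.0000

Derivation:
After op 1 tick(3): ref=3.0000 raw=[2.7000 3.7500]
After op 2 tick(5): ref=8.0000 raw=[7.2000 10.0000]
After op 3 sync(0): ref=8.0000 raw=[8.0000 10.0000]
After op 4 sync(1): ref=8.0000 raw=[8.0000 8.0000]
After op 5 tick(8): ref=16.0000 raw=[15.2000 18.0000]
After op 6 sync(1): ref=16.0000 raw=[15.2000 16.0000]
After op 7 tick(7): ref=23.0000 raw=[21.5000 24.7500]
After op 8 sync(1): ref=23.0000 raw=[21.5000 23.0000]
Wrap final raw readings (mod 12): 21.5000 mod 12 = 9.5000; 23.0000 mod 12 = 11.0000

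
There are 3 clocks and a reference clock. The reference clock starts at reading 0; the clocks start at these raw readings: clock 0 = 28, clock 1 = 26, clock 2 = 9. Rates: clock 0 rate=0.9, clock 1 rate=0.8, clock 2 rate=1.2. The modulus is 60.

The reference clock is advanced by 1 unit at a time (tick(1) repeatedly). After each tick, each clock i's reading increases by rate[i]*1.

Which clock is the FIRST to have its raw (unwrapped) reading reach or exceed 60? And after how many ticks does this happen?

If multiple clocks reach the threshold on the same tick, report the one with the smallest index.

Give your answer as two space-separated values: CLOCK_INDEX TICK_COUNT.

Answer: 0 36

Derivation:
clock 0: start=28, rate=0.9, needs 60-28 = 32; ticks = ceil(32/0.9) = ceil(35.5556) = 36; reading at tick 36 = 28 + 0.9*36 = 60.4000
clock 1: start=26, rate=0.8, needs 60-26 = 34; ticks = ceil(34/0.8) = ceil(42.5000) = 43; reading at tick 43 = 26 + 0.8*43 = 60.4000
clock 2: start=9, rate=1.2, needs 60-9 = 51; ticks = ceil(51/1.2) = ceil(42.5000) = 43; reading at tick 43 = 9 + 1.2*43 = 60.6000
Minimum tick count = 36; winners = [0]; smallest index = 0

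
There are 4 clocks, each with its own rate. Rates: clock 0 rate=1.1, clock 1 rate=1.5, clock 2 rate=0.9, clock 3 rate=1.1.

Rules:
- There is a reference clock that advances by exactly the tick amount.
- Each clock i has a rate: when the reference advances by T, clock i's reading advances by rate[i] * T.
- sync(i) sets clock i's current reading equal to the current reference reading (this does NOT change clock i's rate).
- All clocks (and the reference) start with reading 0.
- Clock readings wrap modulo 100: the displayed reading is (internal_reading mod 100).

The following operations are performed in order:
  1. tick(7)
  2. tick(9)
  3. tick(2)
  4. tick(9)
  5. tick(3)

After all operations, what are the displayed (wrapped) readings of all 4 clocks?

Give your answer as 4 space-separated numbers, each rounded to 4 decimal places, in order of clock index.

After op 1 tick(7): ref=7.0000 raw=[7.7000 10.5000 6.3000 7.7000]
After op 2 tick(9): ref=16.0000 raw=[17.6000 24.0000 14.4000 17.6000]
After op 3 tick(2): ref=18.0000 raw=[19.8000 27.0000 16.2000 19.8000]
After op 4 tick(9): ref=27.0000 raw=[29.7000 40.5000 24.3000 29.7000]
After op 5 tick(3): ref=30.0000 raw=[33.0000 45.0000 27.0000 33.0000]
Wrap final raw readings (mod 100): 33.0000 mod 100 = 33.0000; 45.0000 mod 100 = 45.0000; 27.0000 mod 100 = 27.0000; 33.0000 mod 100 = 33.0000

Answer: 33.0000 45.0000 27.0000 33.0000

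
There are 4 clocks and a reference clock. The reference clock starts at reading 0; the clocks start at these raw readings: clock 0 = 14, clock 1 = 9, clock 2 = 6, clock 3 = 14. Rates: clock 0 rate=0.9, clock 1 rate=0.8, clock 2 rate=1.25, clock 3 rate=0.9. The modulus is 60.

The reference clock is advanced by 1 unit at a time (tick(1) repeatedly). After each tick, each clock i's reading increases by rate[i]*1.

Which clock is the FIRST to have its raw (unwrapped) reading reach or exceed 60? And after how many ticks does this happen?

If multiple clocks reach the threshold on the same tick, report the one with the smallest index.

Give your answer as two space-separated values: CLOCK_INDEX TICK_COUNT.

clock 0: start=14, rate=0.9, needs 60-14 = 46; ticks = ceil(46/0.9) = ceil(51.1111) = 52; reading at tick 52 = 14 + 0.9*52 = 60.8000
clock 1: start=9, rate=0.8, needs 60-9 = 51; ticks = ceil(51/0.8) = ceil(63.7500) = 64; reading at tick 64 = 9 + 0.8*64 = 60.2000
clock 2: start=6, rate=1.25, needs 60-6 = 54; ticks = ceil(54/1.25) = ceil(43.2000) = 44; reading at tick 44 = 6 + 1.25*44 = 61.0000
clock 3: start=14, rate=0.9, needs 60-14 = 46; ticks = ceil(46/0.9) = ceil(51.1111) = 52; reading at tick 52 = 14 + 0.9*52 = 60.8000
Minimum tick count = 44; winners = [2]; smallest index = 2

Answer: 2 44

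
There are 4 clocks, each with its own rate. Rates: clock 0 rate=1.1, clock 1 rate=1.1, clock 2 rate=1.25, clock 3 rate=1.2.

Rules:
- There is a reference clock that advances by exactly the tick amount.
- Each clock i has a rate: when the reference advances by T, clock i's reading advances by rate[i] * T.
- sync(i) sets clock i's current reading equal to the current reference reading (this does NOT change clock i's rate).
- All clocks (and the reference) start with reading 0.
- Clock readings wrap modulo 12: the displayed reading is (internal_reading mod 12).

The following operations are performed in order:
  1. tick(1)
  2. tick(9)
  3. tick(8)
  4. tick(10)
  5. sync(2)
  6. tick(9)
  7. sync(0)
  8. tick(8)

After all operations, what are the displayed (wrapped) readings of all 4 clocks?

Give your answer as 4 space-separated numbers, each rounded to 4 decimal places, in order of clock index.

After op 1 tick(1): ref=1.0000 raw=[1.1000 1.1000 1.2500 1.2000]
After op 2 tick(9): ref=10.0000 raw=[11.0000 11.0000 12.5000 12.0000]
After op 3 tick(8): ref=18.0000 raw=[19.8000 19.8000 22.5000 21.6000]
After op 4 tick(10): ref=28.0000 raw=[30.8000 30.8000 35.0000 33.6000]
After op 5 sync(2): ref=28.0000 raw=[30.8000 30.8000 28.0000 33.6000]
After op 6 tick(9): ref=37.0000 raw=[40.7000 40.7000 39.2500 44.4000]
After op 7 sync(0): ref=37.0000 raw=[37.0000 40.7000 39.2500 44.4000]
After op 8 tick(8): ref=45.0000 raw=[45.8000 49.5000 49.2500 54.0000]
Wrap final raw readings (mod 12): 45.8000 mod 12 = 9.8000; 49.5000 mod 12 = 1.5000; 49.2500 mod 12 = 1.2500; 54.0000 mod 12 = 6.0000

Answer: 9.8000 1.5000 1.2500 6.0000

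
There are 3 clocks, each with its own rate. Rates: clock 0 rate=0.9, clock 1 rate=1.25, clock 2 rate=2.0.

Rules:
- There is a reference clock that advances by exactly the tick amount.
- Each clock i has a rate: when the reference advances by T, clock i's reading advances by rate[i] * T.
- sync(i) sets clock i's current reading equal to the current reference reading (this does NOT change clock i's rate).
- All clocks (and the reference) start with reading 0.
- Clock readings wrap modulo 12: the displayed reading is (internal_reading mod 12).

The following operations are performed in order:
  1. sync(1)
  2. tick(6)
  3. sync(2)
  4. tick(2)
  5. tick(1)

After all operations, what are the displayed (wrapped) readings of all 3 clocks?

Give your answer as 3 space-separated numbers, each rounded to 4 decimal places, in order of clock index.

Answer: 8.1000 11.2500 0.0000

Derivation:
After op 1 sync(1): ref=0.0000 raw=[0.0000 0.0000 0.0000]
After op 2 tick(6): ref=6.0000 raw=[5.4000 7.5000 12.0000]
After op 3 sync(2): ref=6.0000 raw=[5.4000 7.5000 6.0000]
After op 4 tick(2): ref=8.0000 raw=[7.2000 10.0000 10.0000]
After op 5 tick(1): ref=9.0000 raw=[8.1000 11.2500 12.0000]
Wrap final raw readings (mod 12): 8.1000 mod 12 = 8.1000; 11.2500 mod 12 = 11.2500; 12.0000 mod 12 = 0.0000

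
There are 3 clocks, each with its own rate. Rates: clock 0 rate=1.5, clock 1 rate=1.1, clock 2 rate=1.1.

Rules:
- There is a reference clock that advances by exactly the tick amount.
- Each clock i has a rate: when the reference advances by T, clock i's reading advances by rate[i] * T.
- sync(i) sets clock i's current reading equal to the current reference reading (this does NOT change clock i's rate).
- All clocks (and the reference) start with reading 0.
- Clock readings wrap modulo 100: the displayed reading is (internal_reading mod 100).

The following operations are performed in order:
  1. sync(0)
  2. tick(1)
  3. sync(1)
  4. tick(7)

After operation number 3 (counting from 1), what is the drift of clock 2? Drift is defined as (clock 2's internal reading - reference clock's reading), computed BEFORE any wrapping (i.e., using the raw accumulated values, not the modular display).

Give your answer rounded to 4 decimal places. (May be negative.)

After op 1 sync(0): ref=0.0000 raw=[0.0000 0.0000 0.0000]
After op 2 tick(1): ref=1.0000 raw=[1.5000 1.1000 1.1000]
After op 3 sync(1): ref=1.0000 raw=[1.5000 1.0000 1.1000]
Drift of clock 2 after op 3: 1.1000 - 1.0000 = 0.1000

Answer: 0.1000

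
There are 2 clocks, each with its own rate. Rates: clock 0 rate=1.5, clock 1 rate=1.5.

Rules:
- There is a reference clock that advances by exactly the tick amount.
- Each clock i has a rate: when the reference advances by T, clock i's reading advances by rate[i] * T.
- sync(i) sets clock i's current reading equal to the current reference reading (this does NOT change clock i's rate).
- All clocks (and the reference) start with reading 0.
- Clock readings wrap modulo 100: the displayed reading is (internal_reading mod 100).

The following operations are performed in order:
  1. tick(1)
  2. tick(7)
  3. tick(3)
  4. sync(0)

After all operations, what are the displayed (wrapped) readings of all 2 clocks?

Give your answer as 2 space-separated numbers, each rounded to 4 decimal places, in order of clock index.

After op 1 tick(1): ref=1.0000 raw=[1.5000 1.5000]
After op 2 tick(7): ref=8.0000 raw=[12.0000 12.0000]
After op 3 tick(3): ref=11.0000 raw=[16.5000 16.5000]
After op 4 sync(0): ref=11.0000 raw=[11.0000 16.5000]
Wrap final raw readings (mod 100): 11.0000 mod 100 = 11.0000; 16.5000 mod 100 = 16.5000

Answer: 11.0000 16.5000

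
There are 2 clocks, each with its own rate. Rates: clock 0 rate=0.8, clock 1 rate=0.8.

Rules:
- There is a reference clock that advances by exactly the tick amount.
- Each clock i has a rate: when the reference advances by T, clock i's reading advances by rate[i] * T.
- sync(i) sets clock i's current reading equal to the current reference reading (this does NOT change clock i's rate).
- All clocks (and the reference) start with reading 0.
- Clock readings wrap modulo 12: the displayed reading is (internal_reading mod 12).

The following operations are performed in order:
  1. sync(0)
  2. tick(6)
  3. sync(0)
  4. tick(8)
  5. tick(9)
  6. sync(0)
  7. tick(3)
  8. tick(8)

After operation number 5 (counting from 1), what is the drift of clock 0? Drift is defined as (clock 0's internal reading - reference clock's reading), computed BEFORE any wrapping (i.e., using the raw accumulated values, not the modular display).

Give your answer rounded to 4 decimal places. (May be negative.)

After op 1 sync(0): ref=0.0000 raw=[0.0000 0.0000]
After op 2 tick(6): ref=6.0000 raw=[4.8000 4.8000]
After op 3 sync(0): ref=6.0000 raw=[6.0000 4.8000]
After op 4 tick(8): ref=14.0000 raw=[12.4000 11.2000]
After op 5 tick(9): ref=23.0000 raw=[19.6000 18.4000]
Drift of clock 0 after op 5: 19.6000 - 23.0000 = -3.4000

Answer: -3.4000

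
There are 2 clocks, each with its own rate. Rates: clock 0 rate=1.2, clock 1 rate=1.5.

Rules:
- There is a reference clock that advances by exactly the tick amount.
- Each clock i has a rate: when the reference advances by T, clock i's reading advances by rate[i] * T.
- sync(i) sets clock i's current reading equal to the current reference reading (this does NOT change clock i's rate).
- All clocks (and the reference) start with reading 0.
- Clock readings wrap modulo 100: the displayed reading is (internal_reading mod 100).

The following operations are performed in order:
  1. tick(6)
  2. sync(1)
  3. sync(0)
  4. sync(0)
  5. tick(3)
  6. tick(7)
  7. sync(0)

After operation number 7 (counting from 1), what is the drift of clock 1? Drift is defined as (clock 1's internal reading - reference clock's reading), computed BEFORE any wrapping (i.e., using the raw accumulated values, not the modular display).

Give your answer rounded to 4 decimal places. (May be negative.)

After op 1 tick(6): ref=6.0000 raw=[7.2000 9.0000]
After op 2 sync(1): ref=6.0000 raw=[7.2000 6.0000]
After op 3 sync(0): ref=6.0000 raw=[6.0000 6.0000]
After op 4 sync(0): ref=6.0000 raw=[6.0000 6.0000]
After op 5 tick(3): ref=9.0000 raw=[9.6000 10.5000]
After op 6 tick(7): ref=16.0000 raw=[18.0000 21.0000]
After op 7 sync(0): ref=16.0000 raw=[16.0000 21.0000]
Drift of clock 1 after op 7: 21.0000 - 16.0000 = 5.0000

Answer: 5.0000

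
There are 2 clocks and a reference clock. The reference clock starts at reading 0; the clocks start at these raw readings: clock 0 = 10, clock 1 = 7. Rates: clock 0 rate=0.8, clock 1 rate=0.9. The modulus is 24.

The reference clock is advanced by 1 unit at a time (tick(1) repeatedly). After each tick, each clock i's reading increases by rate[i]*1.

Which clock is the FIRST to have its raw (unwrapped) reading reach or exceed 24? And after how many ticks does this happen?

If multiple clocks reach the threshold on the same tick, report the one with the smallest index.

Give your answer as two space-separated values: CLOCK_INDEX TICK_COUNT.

Answer: 0 18

Derivation:
clock 0: start=10, rate=0.8, needs 24-10 = 14; ticks = ceil(14/0.8) = ceil(17.5000) = 18; reading at tick 18 = 10 + 0.8*18 = 24.4000
clock 1: start=7, rate=0.9, needs 24-7 = 17; ticks = ceil(17/0.9) = ceil(18.8889) = 19; reading at tick 19 = 7 + 0.9*19 = 24.1000
Minimum tick count = 18; winners = [0]; smallest index = 0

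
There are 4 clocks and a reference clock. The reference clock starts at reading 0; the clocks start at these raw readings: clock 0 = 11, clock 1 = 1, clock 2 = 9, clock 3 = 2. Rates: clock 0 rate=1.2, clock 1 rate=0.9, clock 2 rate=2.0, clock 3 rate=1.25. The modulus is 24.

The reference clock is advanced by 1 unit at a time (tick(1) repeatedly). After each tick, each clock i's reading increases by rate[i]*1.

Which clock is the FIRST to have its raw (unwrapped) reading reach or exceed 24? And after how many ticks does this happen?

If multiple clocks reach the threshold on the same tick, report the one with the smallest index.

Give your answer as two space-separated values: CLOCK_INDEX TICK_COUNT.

Answer: 2 8

Derivation:
clock 0: start=11, rate=1.2, needs 24-11 = 13; ticks = ceil(13/1.2) = ceil(10.8333) = 11; reading at tick 11 = 11 + 1.2*11 = 24.2000
clock 1: start=1, rate=0.9, needs 24-1 = 23; ticks = ceil(23/0.9) = ceil(25.5556) = 26; reading at tick 26 = 1 + 0.9*26 = 24.4000
clock 2: start=9, rate=2.0, needs 24-9 = 15; ticks = ceil(15/2.0) = ceil(7.5000) = 8; reading at tick 8 = 9 + 2.0*8 = 25.0000
clock 3: start=2, rate=1.25, needs 24-2 = 22; ticks = ceil(22/1.25) = ceil(17.6000) = 18; reading at tick 18 = 2 + 1.25*18 = 24.5000
Minimum tick count = 8; winners = [2]; smallest index = 2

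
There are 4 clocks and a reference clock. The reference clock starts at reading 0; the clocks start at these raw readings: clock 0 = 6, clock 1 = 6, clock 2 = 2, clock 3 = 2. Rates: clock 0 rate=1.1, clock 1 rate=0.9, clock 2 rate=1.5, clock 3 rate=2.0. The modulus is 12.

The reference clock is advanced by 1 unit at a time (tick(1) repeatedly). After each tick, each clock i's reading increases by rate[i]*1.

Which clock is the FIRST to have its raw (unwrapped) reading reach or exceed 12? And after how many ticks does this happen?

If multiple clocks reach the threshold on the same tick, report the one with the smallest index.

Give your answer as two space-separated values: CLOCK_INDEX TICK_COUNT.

Answer: 3 5

Derivation:
clock 0: start=6, rate=1.1, needs 12-6 = 6; ticks = ceil(6/1.1) = ceil(5.4545) = 6; reading at tick 6 = 6 + 1.1*6 = 12.6000
clock 1: start=6, rate=0.9, needs 12-6 = 6; ticks = ceil(6/0.9) = ceil(6.6667) = 7; reading at tick 7 = 6 + 0.9*7 = 12.3000
clock 2: start=2, rate=1.5, needs 12-2 = 10; ticks = ceil(10/1.5) = ceil(6.6667) = 7; reading at tick 7 = 2 + 1.5*7 = 12.5000
clock 3: start=2, rate=2.0, needs 12-2 = 10; ticks = ceil(10/2.0) = ceil(5.0000) = 5; reading at tick 5 = 2 + 2.0*5 = 12.0000
Minimum tick count = 5; winners = [3]; smallest index = 3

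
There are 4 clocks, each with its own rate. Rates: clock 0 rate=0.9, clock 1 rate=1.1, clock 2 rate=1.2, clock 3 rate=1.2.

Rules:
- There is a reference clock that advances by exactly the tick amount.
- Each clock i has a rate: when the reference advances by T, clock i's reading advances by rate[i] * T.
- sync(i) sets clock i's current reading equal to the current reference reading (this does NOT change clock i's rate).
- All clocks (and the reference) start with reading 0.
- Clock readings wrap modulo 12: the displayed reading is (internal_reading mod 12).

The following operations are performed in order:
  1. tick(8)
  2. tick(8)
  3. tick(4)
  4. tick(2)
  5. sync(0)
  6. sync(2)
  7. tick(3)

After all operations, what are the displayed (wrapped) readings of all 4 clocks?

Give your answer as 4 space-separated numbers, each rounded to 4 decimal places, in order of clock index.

Answer: 0.7000 3.5000 1.6000 6.0000

Derivation:
After op 1 tick(8): ref=8.0000 raw=[7.2000 8.8000 9.6000 9.6000]
After op 2 tick(8): ref=16.0000 raw=[14.4000 17.6000 19.2000 19.2000]
After op 3 tick(4): ref=20.0000 raw=[18.0000 22.0000 24.0000 24.0000]
After op 4 tick(2): ref=22.0000 raw=[19.8000 24.2000 26.4000 26.4000]
After op 5 sync(0): ref=22.0000 raw=[22.0000 24.2000 26.4000 26.4000]
After op 6 sync(2): ref=22.0000 raw=[22.0000 24.2000 22.0000 26.4000]
After op 7 tick(3): ref=25.0000 raw=[24.7000 27.5000 25.6000 30.0000]
Wrap final raw readings (mod 12): 24.7000 mod 12 = 0.7000; 27.5000 mod 12 = 3.5000; 25.6000 mod 12 = 1.6000; 30.0000 mod 12 = 6.0000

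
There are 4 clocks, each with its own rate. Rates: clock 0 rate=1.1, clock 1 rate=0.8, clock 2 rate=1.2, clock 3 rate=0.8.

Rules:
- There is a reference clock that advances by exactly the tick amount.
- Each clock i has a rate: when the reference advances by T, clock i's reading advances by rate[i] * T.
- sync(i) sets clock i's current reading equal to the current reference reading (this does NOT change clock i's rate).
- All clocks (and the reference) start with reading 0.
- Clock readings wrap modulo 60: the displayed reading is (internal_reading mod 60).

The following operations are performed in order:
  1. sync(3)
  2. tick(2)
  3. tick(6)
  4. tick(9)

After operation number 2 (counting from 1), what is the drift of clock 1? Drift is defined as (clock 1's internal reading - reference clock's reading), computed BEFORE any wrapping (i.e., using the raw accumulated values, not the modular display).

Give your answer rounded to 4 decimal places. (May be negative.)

Answer: -0.4000

Derivation:
After op 1 sync(3): ref=0.0000 raw=[0.0000 0.0000 0.0000 0.0000]
After op 2 tick(2): ref=2.0000 raw=[2.2000 1.6000 2.4000 1.6000]
Drift of clock 1 after op 2: 1.6000 - 2.0000 = -0.4000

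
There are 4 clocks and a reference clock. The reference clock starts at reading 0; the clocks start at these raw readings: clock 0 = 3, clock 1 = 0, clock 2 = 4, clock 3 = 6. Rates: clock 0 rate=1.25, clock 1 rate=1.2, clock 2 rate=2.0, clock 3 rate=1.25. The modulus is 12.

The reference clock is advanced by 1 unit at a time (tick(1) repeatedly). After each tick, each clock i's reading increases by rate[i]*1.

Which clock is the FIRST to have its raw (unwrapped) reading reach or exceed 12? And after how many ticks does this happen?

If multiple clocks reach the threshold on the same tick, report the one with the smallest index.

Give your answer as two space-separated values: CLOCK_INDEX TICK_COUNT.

clock 0: start=3, rate=1.25, needs 12-3 = 9; ticks = ceil(9/1.25) = ceil(7.2000) = 8; reading at tick 8 = 3 + 1.25*8 = 13.0000
clock 1: start=0, rate=1.2, needs 12-0 = 12; ticks = ceil(12/1.2) = ceil(10.0000) = 10; reading at tick 10 = 0 + 1.2*10 = 12.0000
clock 2: start=4, rate=2.0, needs 12-4 = 8; ticks = ceil(8/2.0) = ceil(4.0000) = 4; reading at tick 4 = 4 + 2.0*4 = 12.0000
clock 3: start=6, rate=1.25, needs 12-6 = 6; ticks = ceil(6/1.25) = ceil(4.8000) = 5; reading at tick 5 = 6 + 1.25*5 = 12.2500
Minimum tick count = 4; winners = [2]; smallest index = 2

Answer: 2 4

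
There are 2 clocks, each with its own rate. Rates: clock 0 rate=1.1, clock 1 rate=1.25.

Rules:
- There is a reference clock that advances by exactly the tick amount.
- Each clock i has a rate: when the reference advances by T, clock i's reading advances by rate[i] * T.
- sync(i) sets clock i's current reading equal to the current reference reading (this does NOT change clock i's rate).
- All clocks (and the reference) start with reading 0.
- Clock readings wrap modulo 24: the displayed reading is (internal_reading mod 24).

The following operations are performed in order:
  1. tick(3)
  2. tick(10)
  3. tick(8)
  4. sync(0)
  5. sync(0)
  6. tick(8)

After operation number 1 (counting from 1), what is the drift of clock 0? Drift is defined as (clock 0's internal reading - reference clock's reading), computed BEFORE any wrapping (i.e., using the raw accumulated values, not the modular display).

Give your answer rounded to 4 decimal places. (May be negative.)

After op 1 tick(3): ref=3.0000 raw=[3.3000 3.7500]
Drift of clock 0 after op 1: 3.3000 - 3.0000 = 0.3000

Answer: 0.3000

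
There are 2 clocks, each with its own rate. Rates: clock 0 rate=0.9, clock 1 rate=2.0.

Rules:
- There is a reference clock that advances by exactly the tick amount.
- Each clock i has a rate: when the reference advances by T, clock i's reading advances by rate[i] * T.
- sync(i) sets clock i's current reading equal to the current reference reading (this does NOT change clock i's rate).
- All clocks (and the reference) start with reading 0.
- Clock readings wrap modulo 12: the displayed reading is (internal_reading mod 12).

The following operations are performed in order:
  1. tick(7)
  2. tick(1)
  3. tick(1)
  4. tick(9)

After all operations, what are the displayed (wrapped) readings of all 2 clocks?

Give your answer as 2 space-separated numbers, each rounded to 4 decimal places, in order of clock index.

After op 1 tick(7): ref=7.0000 raw=[6.3000 14.0000]
After op 2 tick(1): ref=8.0000 raw=[7.2000 16.0000]
After op 3 tick(1): ref=9.0000 raw=[8.1000 18.0000]
After op 4 tick(9): ref=18.0000 raw=[16.2000 36.0000]
Wrap final raw readings (mod 12): 16.2000 mod 12 = 4.2000; 36.0000 mod 12 = 0.0000

Answer: 4.2000 0.0000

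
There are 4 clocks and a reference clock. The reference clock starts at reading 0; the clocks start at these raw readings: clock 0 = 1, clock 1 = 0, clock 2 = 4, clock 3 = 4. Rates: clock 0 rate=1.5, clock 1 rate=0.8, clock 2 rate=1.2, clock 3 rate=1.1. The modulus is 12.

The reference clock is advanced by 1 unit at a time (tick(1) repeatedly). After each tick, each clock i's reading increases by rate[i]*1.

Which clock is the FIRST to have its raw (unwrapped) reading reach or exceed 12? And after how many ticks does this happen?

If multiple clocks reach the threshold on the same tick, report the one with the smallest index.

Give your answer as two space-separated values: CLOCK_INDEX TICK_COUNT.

Answer: 2 7

Derivation:
clock 0: start=1, rate=1.5, needs 12-1 = 11; ticks = ceil(11/1.5) = ceil(7.3333) = 8; reading at tick 8 = 1 + 1.5*8 = 13.0000
clock 1: start=0, rate=0.8, needs 12-0 = 12; ticks = ceil(12/0.8) = ceil(15.0000) = 15; reading at tick 15 = 0 + 0.8*15 = 12.0000
clock 2: start=4, rate=1.2, needs 12-4 = 8; ticks = ceil(8/1.2) = ceil(6.6667) = 7; reading at tick 7 = 4 + 1.2*7 = 12.4000
clock 3: start=4, rate=1.1, needs 12-4 = 8; ticks = ceil(8/1.1) = ceil(7.2727) = 8; reading at tick 8 = 4 + 1.1*8 = 12.8000
Minimum tick count = 7; winners = [2]; smallest index = 2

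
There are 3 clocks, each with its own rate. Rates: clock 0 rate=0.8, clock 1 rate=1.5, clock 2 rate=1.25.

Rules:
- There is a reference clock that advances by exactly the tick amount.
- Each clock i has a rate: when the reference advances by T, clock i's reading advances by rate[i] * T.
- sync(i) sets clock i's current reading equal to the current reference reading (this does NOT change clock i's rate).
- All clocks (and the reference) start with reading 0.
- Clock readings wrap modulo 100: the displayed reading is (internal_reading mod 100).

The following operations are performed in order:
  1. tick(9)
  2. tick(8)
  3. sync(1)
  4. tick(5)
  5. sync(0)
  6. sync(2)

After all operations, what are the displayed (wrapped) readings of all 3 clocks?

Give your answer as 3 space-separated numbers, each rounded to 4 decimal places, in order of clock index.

Answer: 22.0000 24.5000 22.0000

Derivation:
After op 1 tick(9): ref=9.0000 raw=[7.2000 13.5000 11.2500]
After op 2 tick(8): ref=17.0000 raw=[13.6000 25.5000 21.2500]
After op 3 sync(1): ref=17.0000 raw=[13.6000 17.0000 21.2500]
After op 4 tick(5): ref=22.0000 raw=[17.6000 24.5000 27.5000]
After op 5 sync(0): ref=22.0000 raw=[22.0000 24.5000 27.5000]
After op 6 sync(2): ref=22.0000 raw=[22.0000 24.5000 22.0000]
Wrap final raw readings (mod 100): 22.0000 mod 100 = 22.0000; 24.5000 mod 100 = 24.5000; 22.0000 mod 100 = 22.0000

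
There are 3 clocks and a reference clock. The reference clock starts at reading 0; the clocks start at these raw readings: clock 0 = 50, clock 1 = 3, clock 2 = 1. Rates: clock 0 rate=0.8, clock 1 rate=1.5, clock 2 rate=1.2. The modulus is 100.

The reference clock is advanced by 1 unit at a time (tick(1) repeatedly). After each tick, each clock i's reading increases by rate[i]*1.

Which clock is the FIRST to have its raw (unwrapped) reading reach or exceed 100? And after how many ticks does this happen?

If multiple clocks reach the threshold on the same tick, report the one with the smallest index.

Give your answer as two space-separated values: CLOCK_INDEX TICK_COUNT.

clock 0: start=50, rate=0.8, needs 100-50 = 50; ticks = ceil(50/0.8) = ceil(62.5000) = 63; reading at tick 63 = 50 + 0.8*63 = 100.4000
clock 1: start=3, rate=1.5, needs 100-3 = 97; ticks = ceil(97/1.5) = ceil(64.6667) = 65; reading at tick 65 = 3 + 1.5*65 = 100.5000
clock 2: start=1, rate=1.2, needs 100-1 = 99; ticks = ceil(99/1.2) = ceil(82.5000) = 83; reading at tick 83 = 1 + 1.2*83 = 100.6000
Minimum tick count = 63; winners = [0]; smallest index = 0

Answer: 0 63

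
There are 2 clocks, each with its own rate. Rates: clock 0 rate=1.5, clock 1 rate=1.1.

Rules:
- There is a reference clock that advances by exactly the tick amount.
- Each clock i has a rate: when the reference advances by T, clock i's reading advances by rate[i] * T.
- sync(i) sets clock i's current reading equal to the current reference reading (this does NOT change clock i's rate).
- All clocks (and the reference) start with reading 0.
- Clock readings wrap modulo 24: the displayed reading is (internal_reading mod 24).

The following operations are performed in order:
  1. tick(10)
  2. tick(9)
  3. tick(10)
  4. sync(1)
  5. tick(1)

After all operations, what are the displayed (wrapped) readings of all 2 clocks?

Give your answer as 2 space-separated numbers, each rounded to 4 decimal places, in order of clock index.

After op 1 tick(10): ref=10.0000 raw=[15.0000 11.0000]
After op 2 tick(9): ref=19.0000 raw=[28.5000 20.9000]
After op 3 tick(10): ref=29.0000 raw=[43.5000 31.9000]
After op 4 sync(1): ref=29.0000 raw=[43.5000 29.0000]
After op 5 tick(1): ref=30.0000 raw=[45.0000 30.1000]
Wrap final raw readings (mod 24): 45.0000 mod 24 = 21.0000; 30.1000 mod 24 = 6.1000

Answer: 21.0000 6.1000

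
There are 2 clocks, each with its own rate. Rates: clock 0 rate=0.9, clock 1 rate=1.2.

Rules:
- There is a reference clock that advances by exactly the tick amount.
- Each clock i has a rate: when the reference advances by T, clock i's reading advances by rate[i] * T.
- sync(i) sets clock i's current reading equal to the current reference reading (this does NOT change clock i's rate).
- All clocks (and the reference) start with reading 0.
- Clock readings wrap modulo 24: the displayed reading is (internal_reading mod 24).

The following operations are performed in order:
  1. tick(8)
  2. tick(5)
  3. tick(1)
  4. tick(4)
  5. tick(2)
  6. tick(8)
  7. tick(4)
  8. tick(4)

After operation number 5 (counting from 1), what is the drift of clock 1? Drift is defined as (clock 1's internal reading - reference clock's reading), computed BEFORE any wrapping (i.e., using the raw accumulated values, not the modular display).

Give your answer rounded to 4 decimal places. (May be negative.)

After op 1 tick(8): ref=8.0000 raw=[7.2000 9.6000]
After op 2 tick(5): ref=13.0000 raw=[11.7000 15.6000]
After op 3 tick(1): ref=14.0000 raw=[12.6000 16.8000]
After op 4 tick(4): ref=18.0000 raw=[16.2000 21.6000]
After op 5 tick(2): ref=20.0000 raw=[18.0000 24.0000]
Drift of clock 1 after op 5: 24.0000 - 20.0000 = 4.0000

Answer: 4.0000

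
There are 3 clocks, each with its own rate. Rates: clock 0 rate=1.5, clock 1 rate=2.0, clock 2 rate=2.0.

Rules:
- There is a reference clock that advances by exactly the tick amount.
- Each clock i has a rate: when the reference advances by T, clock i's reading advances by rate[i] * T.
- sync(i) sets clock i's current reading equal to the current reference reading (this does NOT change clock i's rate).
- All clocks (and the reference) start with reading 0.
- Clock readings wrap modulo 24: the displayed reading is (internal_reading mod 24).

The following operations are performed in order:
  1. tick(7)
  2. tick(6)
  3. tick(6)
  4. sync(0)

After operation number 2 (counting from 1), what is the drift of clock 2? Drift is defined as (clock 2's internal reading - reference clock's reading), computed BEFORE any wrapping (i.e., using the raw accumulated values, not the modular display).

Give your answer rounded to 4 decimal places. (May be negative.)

Answer: 13.0000

Derivation:
After op 1 tick(7): ref=7.0000 raw=[10.5000 14.0000 14.0000]
After op 2 tick(6): ref=13.0000 raw=[19.5000 26.0000 26.0000]
Drift of clock 2 after op 2: 26.0000 - 13.0000 = 13.0000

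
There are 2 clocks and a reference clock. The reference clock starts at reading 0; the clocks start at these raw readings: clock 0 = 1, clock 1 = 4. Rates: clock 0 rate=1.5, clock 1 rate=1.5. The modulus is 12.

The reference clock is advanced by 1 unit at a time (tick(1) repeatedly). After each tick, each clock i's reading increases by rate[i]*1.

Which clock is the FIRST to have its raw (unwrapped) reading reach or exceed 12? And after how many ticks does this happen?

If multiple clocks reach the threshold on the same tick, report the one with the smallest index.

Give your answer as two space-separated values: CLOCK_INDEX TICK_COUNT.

Answer: 1 6

Derivation:
clock 0: start=1, rate=1.5, needs 12-1 = 11; ticks = ceil(11/1.5) = ceil(7.3333) = 8; reading at tick 8 = 1 + 1.5*8 = 13.0000
clock 1: start=4, rate=1.5, needs 12-4 = 8; ticks = ceil(8/1.5) = ceil(5.3333) = 6; reading at tick 6 = 4 + 1.5*6 = 13.0000
Minimum tick count = 6; winners = [1]; smallest index = 1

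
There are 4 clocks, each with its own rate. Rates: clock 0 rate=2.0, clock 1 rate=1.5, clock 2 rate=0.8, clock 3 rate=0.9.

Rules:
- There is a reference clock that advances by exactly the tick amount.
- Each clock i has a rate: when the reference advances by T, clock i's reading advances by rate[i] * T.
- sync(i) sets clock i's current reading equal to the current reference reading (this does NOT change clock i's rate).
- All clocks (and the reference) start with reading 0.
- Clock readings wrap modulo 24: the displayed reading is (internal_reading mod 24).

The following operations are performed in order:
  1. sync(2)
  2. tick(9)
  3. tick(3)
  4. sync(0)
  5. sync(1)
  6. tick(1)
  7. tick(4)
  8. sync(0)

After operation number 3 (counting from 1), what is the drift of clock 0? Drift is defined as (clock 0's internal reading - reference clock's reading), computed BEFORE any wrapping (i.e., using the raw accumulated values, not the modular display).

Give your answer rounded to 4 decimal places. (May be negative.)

Answer: 12.0000

Derivation:
After op 1 sync(2): ref=0.0000 raw=[0.0000 0.0000 0.0000 0.0000]
After op 2 tick(9): ref=9.0000 raw=[18.0000 13.5000 7.2000 8.1000]
After op 3 tick(3): ref=12.0000 raw=[24.0000 18.0000 9.6000 10.8000]
Drift of clock 0 after op 3: 24.0000 - 12.0000 = 12.0000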